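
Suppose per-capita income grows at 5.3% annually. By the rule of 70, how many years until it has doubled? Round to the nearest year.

≈ 13 years

At 5.3%, doubling takes about 70/5.3 = 13.21 years.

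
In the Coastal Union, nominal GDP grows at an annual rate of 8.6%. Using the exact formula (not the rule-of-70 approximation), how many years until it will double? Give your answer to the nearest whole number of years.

t = ln(2) / ln(1 + 0.086) = 0.6931 / 0.082501 ≈ 8.40.
≈ 8 years.

8 years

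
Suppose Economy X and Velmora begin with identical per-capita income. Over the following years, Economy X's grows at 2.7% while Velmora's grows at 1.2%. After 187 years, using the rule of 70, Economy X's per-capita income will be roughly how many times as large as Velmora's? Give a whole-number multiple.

roughly 16 times

Rate gap = 2.7% − 1.2% = 1.5 points.
The ratio doubles every 70/1.5 ≈ 46.67 years.
187/46.67 ≈ 4.01 doublings → ratio ≈ 2^4.01 ≈ 16.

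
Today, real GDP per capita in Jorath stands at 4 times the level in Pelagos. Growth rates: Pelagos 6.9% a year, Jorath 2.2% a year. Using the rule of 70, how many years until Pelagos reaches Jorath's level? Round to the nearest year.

30 years

Pelagos gains on Jorath at 6.9% − 2.2% = 4.7 points a year.
At that relative rate the gap halves every 70/4.7 ≈ 14.89 years.
A 4 times gap closes after 2 halvings: 2 × 14.89 ≈ 30 years.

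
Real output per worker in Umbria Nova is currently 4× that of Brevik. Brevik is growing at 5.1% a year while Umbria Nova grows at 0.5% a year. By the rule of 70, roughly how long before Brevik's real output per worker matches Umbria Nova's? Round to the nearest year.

around 30 years

Brevik gains on Umbria Nova at 5.1% − 0.5% = 4.6 points a year.
At that relative rate the gap halves every 70/4.6 ≈ 15.22 years.
A 4× gap closes after 2 halvings: 2 × 15.22 ≈ 30 years.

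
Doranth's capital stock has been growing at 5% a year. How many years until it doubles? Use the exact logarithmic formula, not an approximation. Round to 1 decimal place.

14.2 years

t = ln(2) / ln(1 + 0.05) = 0.6931 / 0.048790 ≈ 14.21.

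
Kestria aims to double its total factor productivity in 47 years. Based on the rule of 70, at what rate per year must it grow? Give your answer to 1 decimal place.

≈ 1.5% per year

70 / 47 ≈ 1.49, so about 1.5% per year.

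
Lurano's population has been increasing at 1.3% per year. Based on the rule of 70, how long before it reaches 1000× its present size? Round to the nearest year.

537 years

One doubling takes 70/1.3 = 53.85 years.
1000× is log₂ 1000 ≈ 9.97 doublings, so ≈ 9.97 × 53.85 = 537 years.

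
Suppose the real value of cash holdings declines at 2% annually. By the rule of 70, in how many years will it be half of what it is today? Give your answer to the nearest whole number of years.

Halving time ≈ 70 / 2 = 35.00 → 35 years.

around 35 years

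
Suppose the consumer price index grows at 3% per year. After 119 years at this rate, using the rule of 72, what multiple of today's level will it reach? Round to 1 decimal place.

about 31.1 times

Doubling time ≈ 72/3 = 24.00 years.
119 years / 24.00 ≈ 4.96 doublings → factor 2^4.96 ≈ 31.1.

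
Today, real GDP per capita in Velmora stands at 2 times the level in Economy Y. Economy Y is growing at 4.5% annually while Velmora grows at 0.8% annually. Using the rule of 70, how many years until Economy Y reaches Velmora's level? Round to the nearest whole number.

roughly 19 years

The growth-rate gap is 4.5% − 0.8% = 3.7 percentage points.
So the ratio between them halves every 70/3.7 ≈ 18.92 years.
A 2 times gap closes after 1 halving: 1 × 18.92 ≈ 19 years.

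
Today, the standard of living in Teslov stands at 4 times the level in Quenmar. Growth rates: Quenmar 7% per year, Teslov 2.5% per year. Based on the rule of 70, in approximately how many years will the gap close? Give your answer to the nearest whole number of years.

Quenmar gains on Teslov at 7% − 2.5% = 4.5 points a year.
At that relative rate the gap halves every 70/4.5 ≈ 15.56 years.
A 4 times gap closes after 2 halvings: 2 × 15.56 ≈ 31 years.

approximately 31 years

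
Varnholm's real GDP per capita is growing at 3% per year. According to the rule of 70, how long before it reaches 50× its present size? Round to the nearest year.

At 3% it doubles every 70/3 ≈ 23.33 years.
50× is log₂ 50 ≈ 5.64 doublings, so ≈ 5.64 × 23.33 = 132 years.

around 132 years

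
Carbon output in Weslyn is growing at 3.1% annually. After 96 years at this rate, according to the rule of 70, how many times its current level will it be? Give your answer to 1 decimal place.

Doubles every ≈ 22.58 years (70/3.1).
96 years is 4.25 doublings; 2^4.25 ≈ 19.0×.

approximately 19.0 times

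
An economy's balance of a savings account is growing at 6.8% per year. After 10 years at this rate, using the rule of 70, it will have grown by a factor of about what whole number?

70/6.8 ≈ 10.29 years per doubling.
10 years fits 1 doubling: 2^1 = 2.

around 2 times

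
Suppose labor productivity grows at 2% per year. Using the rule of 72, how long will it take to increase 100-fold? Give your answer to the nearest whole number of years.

around 239 years

Doubling time ≈ 72/2 = 36.00 years.
Reaching 100× takes log₂(100) ≈ 6.64 doublings.
6.64 × 36.00 ≈ 239 years.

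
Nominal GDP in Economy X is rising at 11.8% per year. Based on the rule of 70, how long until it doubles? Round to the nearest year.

≈ 6 years

At 11.8%, doubling takes about 70/11.8 = 5.93 years.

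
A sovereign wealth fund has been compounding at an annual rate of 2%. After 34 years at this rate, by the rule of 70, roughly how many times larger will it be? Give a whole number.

≈ 2 times

At 2% one doubling takes ≈ 35.00 years; 34 years is 1 of them, so ×2.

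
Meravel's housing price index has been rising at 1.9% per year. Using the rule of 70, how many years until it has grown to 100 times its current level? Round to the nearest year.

245 years

Doubling time ≈ 70/1.9 = 36.84 years.
Reaching 100× takes log₂(100) ≈ 6.64 doublings.
6.64 × 36.84 ≈ 245 years.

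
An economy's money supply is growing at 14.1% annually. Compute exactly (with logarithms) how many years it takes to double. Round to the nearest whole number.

5 years

t = ln(2) / ln(1 + 0.141) = 0.6931 / 0.131905 ≈ 5.25.
≈ 5 years.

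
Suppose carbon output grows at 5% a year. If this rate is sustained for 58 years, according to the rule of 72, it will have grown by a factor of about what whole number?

≈ 16 times

At 5% one doubling takes ≈ 14.40 years; 58 years is 4 of them, so ×16.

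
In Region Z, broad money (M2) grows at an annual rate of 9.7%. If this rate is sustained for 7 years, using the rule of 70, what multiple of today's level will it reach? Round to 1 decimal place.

2.0 times

Doubles every ≈ 7.22 years (70/9.7).
7 years is 0.97 doublings; 2^0.97 ≈ 2.0×.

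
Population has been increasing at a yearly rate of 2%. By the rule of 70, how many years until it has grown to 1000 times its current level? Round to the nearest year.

349 years

At 2% it doubles every 70/2 ≈ 35.00 years.
1000× is log₂ 1000 ≈ 9.97 doublings, so ≈ 9.97 × 35.00 = 349 years.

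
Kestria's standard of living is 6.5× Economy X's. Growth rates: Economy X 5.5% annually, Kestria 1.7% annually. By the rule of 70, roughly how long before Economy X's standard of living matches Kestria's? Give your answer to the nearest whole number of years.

What matters is the difference: 3.8 pp.
Rule of 70 on the gap: the ratio halves every 70/3.8 ≈ 18.42 years.
A 6.5× gap takes log₂(6.5) ≈ 2.70 halvings to close: 2.70 × 18.42 ≈ 50 years.

≈ 50 years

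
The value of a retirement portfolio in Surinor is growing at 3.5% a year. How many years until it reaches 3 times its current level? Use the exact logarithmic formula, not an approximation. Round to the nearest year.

32 years

t = ln(3) / ln(1 + 0.035) = 1.0986 / 0.034401 ≈ 31.94.
≈ 32 years.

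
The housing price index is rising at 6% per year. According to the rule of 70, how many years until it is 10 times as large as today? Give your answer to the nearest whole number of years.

At 6% it doubles every 70/6 ≈ 11.67 years.
Reaching 10× takes log₂(10) ≈ 3.32 doublings.
3.32 × 11.67 ≈ 39 years.

about 39 years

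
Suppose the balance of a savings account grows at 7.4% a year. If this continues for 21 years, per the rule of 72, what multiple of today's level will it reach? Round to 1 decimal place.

Doubling time ≈ 72/7.4 = 9.73 years.
21 years / 9.73 ≈ 2.16 doublings → factor 2^2.16 ≈ 4.5.

about 4.5 times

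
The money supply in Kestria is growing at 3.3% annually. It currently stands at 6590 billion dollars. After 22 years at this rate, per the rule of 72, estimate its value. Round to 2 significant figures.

approximately 13000 billion dollars

It doubles every 72/3.3 ≈ 21.82 years, so 22 years is 1.01 doublings.
2^1.01 ≈ 2.01; 6590 × 2.01 ≈ 13000 billion dollars.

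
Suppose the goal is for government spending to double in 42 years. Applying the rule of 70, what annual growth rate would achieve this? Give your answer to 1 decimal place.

1.7%

70 / 42 ≈ 1.67, so about 1.7% annually.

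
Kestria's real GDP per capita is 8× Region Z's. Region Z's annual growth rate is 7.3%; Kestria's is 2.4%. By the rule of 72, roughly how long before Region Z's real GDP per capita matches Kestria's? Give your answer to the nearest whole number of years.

Region Z gains on Kestria at 7.3% − 2.4% = 4.9 points a year.
At that relative rate the gap halves every 72/4.9 ≈ 14.69 years.
An 8× gap closes after 3 halvings: 3 × 14.69 ≈ 44 years.

around 44 years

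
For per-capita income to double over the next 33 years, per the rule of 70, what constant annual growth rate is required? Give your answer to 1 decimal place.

70 / 33 ≈ 2.12, so about 2.1% a year.

≈ 2.1%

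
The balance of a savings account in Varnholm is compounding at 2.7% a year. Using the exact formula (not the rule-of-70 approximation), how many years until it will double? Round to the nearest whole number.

26 years

t = ln(2) / ln(1 + 0.027) = 0.6931 / 0.026642 ≈ 26.02.
≈ 26 years.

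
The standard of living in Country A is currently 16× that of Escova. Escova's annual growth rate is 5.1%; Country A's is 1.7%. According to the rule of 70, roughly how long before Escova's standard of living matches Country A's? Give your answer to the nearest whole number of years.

approximately 82 years

The growth-rate gap is 5.1% − 1.7% = 3.4 percentage points.
So the ratio between them halves every 70/3.4 ≈ 20.59 years.
A 16× gap closes after 4 halvings: 4 × 20.59 ≈ 82 years.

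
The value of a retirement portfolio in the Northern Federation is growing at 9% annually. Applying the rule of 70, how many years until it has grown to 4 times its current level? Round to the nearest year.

≈ 16 years

One doubling takes 70/9 = 7.78 years.
Getting to 4× needs 2 doublings: 2 × 7.78 ≈ 16 years.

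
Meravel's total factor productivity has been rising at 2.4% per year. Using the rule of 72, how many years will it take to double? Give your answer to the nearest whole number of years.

Doubling time ≈ 72 / 2.4 = 30.00 years.

about 30 years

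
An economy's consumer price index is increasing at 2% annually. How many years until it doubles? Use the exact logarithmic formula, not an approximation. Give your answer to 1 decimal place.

35.0 years

t = ln(2) / ln(1 + 0.02) = 0.6931 / 0.019803 ≈ 35.00.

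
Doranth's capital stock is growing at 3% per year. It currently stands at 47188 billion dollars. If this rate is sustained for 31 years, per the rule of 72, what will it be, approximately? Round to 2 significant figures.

Doubling time ≈ 72/3 = 24.00 years.
31 years is 31/24.00 ≈ 1.29 doublings, a factor of 2^1.29 ≈ 2.45.
47188 × 2.45 ≈ 120000 billion dollars.

approximately 120000 billion dollars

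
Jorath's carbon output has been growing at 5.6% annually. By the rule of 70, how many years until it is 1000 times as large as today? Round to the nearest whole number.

≈ 125 years

Doubling time ≈ 70/5.6 = 12.50 years.
Reaching 1000× takes log₂(1000) ≈ 9.97 doublings.
9.97 × 12.50 ≈ 125 years.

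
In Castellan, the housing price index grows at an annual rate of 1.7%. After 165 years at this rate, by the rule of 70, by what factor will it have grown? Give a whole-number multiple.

Doubling time ≈ 70/1.7 = 41.18 years.
165/41.18 ≈ 4 doublings, so about 2^4 = 16×.

roughly 16 times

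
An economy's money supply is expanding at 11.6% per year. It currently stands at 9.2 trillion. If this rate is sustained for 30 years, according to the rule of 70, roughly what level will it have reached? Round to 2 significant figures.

about 290 trillion

It doubles every 70/11.6 ≈ 6.03 years, so 30 years is 4.98 doublings.
2^4.98 ≈ 31.56; 9.2 × 31.56 ≈ 290 trillion.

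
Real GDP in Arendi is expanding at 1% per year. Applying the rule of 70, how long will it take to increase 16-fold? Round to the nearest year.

≈ 280 years

At 1% it doubles every 70/1 ≈ 70.00 years.
Getting to 16× needs 4 doublings: 4 × 70.00 ≈ 280 years.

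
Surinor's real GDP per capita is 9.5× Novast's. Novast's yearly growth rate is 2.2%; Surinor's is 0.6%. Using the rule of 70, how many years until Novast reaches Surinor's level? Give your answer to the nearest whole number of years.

approximately 142 years

Novast gains on Surinor at 2.2% − 0.6% = 1.6 points a year.
At that relative rate the gap halves every 70/1.6 ≈ 43.75 years.
A 9.5× gap takes log₂(9.5) ≈ 3.25 halvings to close: 3.25 × 43.75 ≈ 142 years.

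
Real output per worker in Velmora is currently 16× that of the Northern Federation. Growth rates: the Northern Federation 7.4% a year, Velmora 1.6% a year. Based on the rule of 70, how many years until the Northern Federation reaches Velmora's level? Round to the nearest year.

approximately 48 years

What matters is the difference: 5.8 pp.
Rule of 70 on the gap: the ratio halves every 70/5.8 ≈ 12.07 years.
A 16× gap closes after 4 halvings: 4 × 12.07 ≈ 48 years.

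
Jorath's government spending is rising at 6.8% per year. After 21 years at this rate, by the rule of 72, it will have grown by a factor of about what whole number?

72/6.8 ≈ 10.59 years per doubling.
21 years fits 2 doublings: 2^2 = 4.

4 times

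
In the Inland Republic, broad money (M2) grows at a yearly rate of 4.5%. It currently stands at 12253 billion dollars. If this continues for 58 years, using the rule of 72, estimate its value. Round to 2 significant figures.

around 150000 billion dollars

Doubling time ≈ 72/4.5 = 16.00 years.
58 years is 58/16.00 ≈ 3.63 doublings, a factor of 2^3.63 ≈ 12.38.
12253 × 12.38 ≈ 150000 billion dollars.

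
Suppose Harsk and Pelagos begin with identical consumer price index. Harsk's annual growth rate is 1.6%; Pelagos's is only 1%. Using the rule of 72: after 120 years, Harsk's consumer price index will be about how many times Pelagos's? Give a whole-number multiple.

Rate gap = 1.6% − 1% = 0.6 points.
The ratio doubles every 72/0.6 ≈ 120.00 years.
120/120.00 ≈ 1.00 doublings → ratio ≈ 2^1.00 ≈ 2.

approximately 2 times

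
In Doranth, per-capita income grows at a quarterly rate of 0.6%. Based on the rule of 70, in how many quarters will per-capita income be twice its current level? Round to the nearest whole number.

≈ 117 quarters

70/0.6 ≈ 116.67, so it doubles roughly every 117 quarters.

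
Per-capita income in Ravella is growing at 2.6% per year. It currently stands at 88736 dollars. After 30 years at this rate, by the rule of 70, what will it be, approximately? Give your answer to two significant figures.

It doubles every 70/2.6 ≈ 26.92 years, so 30 years is 1.11 doublings.
2^1.11 ≈ 2.16; 88736 × 2.16 ≈ 190000 dollars.

approximately 190000 dollars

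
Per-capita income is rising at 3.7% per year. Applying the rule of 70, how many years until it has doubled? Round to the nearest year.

≈ 19 years

70/3.7 ≈ 18.92, so it doubles roughly every 19 years.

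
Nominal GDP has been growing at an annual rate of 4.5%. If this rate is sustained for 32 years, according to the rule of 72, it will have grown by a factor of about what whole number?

At 4.5% one doubling takes ≈ 16.00 years; 32 years is 2 of them, so ×4.

4 times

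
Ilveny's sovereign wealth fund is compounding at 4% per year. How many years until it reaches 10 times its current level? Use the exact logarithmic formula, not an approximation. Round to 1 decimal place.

58.7 years

t = ln(10) / ln(1 + 0.04) = 2.3026 / 0.039221 ≈ 58.71.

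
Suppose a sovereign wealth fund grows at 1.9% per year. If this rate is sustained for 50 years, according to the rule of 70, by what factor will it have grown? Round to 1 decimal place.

2.6 times

Doubling time ≈ 70/1.9 = 36.84 years.
50 years / 36.84 ≈ 1.36 doublings → factor 2^1.36 ≈ 2.6.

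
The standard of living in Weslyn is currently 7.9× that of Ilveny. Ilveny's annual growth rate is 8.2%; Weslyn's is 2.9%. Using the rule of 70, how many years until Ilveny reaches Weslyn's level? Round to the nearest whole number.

Ilveny gains on Weslyn at 8.2% − 2.9% = 5.3 points a year.
At that relative rate the gap halves every 70/5.3 ≈ 13.21 years.
A 7.9× gap takes log₂(7.9) ≈ 2.98 halvings to close: 2.98 × 13.21 ≈ 39 years.

≈ 39 years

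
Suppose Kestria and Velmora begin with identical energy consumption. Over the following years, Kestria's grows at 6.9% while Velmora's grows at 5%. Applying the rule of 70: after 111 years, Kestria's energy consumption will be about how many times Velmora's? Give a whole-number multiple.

8 times

Only the 1.9-point difference matters.
70/1.9 ≈ 36.84 years per doubling of the ratio; 111 years gives 3.01 doublings, so ≈ 8×.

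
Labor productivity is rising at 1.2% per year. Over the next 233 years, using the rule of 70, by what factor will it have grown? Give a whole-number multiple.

roughly 16 times

At 1.2% one doubling takes ≈ 58.33 years; 233 years is 4 of them, so ×16.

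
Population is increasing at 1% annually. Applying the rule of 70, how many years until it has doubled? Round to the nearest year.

Doubling time ≈ 70 / 1 = 70.00 years.

around 70 years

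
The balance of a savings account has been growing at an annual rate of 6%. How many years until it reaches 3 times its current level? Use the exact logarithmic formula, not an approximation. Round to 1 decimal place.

t = ln(3) / ln(1 + 0.06) = 1.0986 / 0.058269 ≈ 18.85.

18.9 years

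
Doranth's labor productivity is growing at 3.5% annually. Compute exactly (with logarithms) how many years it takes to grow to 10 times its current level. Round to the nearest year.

67 years

t = ln(10) / ln(1 + 0.035) = 2.3026 / 0.034401 ≈ 66.93.
≈ 67 years.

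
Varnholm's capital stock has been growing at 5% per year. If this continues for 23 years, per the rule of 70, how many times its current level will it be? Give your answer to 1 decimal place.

Doubles every ≈ 14.00 years (70/5).
23 years is 1.64 doublings; 2^1.64 ≈ 3.1×.

about 3.1 times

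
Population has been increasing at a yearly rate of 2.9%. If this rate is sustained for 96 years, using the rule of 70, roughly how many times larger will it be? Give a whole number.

≈ 16 times

Doubling time ≈ 70/2.9 = 24.14 years.
96/24.14 ≈ 4 doublings, so about 2^4 = 16×.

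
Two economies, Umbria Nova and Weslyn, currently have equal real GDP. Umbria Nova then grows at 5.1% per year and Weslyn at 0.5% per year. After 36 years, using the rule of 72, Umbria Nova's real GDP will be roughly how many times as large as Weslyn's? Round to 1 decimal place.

Only the 4.6-point difference matters.
72/4.6 ≈ 15.65 years per doubling of the ratio; 36 years gives 2.30 doublings, so ≈ 4.9×.

around 4.9 times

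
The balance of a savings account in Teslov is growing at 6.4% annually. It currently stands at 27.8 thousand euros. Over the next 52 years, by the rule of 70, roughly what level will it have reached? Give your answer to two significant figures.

approximately 750 thousand euros

It doubles every 70/6.4 ≈ 10.94 years, so 52 years is 4.75 doublings.
2^4.75 ≈ 26.91; 27.8 × 26.91 ≈ 750 thousand euros.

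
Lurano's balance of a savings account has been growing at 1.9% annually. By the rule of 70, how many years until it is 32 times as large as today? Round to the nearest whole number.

around 184 years

At 1.9% it doubles every 70/1.9 ≈ 36.84 years.
32 = 2^5, so 5 doublings → 184 years.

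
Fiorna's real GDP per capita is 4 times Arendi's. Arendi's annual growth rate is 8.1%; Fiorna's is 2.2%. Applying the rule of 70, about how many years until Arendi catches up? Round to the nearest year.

The growth-rate gap is 8.1% − 2.2% = 5.9 percentage points.
So the ratio between them halves every 70/5.9 ≈ 11.86 years.
A 4 times gap closes after 2 halvings: 2 × 11.86 ≈ 24 years.

≈ 24 years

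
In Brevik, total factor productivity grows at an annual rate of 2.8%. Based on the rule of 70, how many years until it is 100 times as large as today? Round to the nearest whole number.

about 166 years

At 2.8% it doubles every 70/2.8 ≈ 25.00 years.
Reaching 100× takes log₂(100) ≈ 6.64 doublings.
6.64 × 25.00 ≈ 166 years.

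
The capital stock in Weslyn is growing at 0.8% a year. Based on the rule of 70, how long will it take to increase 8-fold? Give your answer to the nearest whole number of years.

Doubling time ≈ 70/0.8 = 87.50 years.
8 = 2^3, so 3 doublings → 263 years.

≈ 263 years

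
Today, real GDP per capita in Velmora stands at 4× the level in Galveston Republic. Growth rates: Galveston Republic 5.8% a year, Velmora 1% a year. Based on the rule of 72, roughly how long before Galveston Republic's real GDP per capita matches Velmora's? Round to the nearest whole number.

What matters is the difference: 4.8 pp.
Rule of 72 on the gap: the ratio halves every 72/4.8 ≈ 15.00 years.
A 4× gap closes after 2 halvings: 2 × 15.00 ≈ 30 years.

around 30 years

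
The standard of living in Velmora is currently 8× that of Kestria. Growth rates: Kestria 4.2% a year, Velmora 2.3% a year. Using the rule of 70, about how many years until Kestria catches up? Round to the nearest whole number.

approximately 111 years

The growth-rate gap is 4.2% − 2.3% = 1.9 percentage points.
So the ratio between them halves every 70/1.9 ≈ 36.84 years.
An 8× gap closes after 3 halvings: 3 × 36.84 ≈ 111 years.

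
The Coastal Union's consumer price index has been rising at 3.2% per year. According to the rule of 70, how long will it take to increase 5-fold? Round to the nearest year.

roughly 51 years

Doubling time ≈ 70/3.2 = 21.88 years.
5× is log₂ 5 ≈ 2.32 doublings, so ≈ 2.32 × 21.88 = 51 years.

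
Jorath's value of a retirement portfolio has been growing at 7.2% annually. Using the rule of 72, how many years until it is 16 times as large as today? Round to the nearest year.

roughly 40 years

One doubling takes 72/7.2 = 10.00 years.
16× is 4 doublings, so 4 × 10.00 ≈ 40 years.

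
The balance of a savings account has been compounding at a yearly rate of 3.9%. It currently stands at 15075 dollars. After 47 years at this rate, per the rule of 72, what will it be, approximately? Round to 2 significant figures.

Doubling time ≈ 72/3.9 = 18.46 years.
47 years is 47/18.46 ≈ 2.55 doublings, a factor of 2^2.55 ≈ 5.86.
15075 × 5.86 ≈ 88000 dollars.

around 88000 dollars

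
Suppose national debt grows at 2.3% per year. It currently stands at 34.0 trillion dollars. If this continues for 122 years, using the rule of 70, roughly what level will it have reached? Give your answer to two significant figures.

It doubles every 70/2.3 ≈ 30.43 years, so 122 years is 4.01 doublings.
2^4.01 ≈ 16.11; 34.0 × 16.11 ≈ 550 trillion dollars.

around 550 trillion dollars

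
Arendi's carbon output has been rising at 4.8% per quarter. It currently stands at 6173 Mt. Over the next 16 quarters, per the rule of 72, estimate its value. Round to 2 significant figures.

approximately 13000 Mt

It doubles every 72/4.8 ≈ 15.00 quarters, so 16 quarters is 1.07 doublings.
2^1.07 ≈ 2.10; 6173 × 2.10 ≈ 13000 Mt.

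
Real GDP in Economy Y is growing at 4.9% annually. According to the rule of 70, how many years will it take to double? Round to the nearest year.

about 14 years

70/4.9 ≈ 14.29, so it doubles roughly every 14 years.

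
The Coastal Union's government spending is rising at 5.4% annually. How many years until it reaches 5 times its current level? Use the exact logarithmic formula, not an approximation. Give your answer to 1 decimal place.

t = ln(5) / ln(1 + 0.054) = 1.6094 / 0.052592 ≈ 30.60.

30.6 years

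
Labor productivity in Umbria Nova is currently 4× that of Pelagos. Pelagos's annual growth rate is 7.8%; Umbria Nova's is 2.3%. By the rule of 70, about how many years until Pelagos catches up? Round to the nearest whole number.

≈ 25 years

What matters is the difference: 5.5 pp.
Rule of 70 on the gap: the ratio halves every 70/5.5 ≈ 12.73 years.
A 4× gap closes after 2 halvings: 2 × 12.73 ≈ 25 years.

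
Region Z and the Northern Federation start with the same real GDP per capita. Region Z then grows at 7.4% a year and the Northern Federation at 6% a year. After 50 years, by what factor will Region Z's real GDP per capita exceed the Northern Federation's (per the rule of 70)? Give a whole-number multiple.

Rate gap = 7.4% − 6% = 1.4 points.
The ratio doubles every 70/1.4 ≈ 50.00 years.
50/50.00 ≈ 1.00 doublings → ratio ≈ 2^1.00 ≈ 2.

around 2 times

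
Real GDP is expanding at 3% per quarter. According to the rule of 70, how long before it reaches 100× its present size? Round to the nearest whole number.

Doubling time ≈ 70/3 = 23.33 quarters.
Reaching 100× takes log₂(100) ≈ 6.64 doublings.
6.64 × 23.33 ≈ 155 quarters.

roughly 155 quarters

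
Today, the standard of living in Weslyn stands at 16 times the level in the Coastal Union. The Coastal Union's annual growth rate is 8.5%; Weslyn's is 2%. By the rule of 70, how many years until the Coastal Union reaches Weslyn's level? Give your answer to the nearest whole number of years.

the Coastal Union gains on Weslyn at 8.5% − 2% = 6.5 points a year.
At that relative rate the gap halves every 70/6.5 ≈ 10.77 years.
A 16 times gap closes after 4 halvings: 4 × 10.77 ≈ 43 years.

approximately 43 years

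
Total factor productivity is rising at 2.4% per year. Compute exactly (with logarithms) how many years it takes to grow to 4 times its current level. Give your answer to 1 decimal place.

58.5 years

t = ln(4) / ln(1 + 0.024) = 1.3863 / 0.023717 ≈ 58.45.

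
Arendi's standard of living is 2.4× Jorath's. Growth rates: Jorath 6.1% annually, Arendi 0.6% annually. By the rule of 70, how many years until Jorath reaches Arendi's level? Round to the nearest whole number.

16 years

What matters is the difference: 5.5 pp.
Rule of 70 on the gap: the ratio halves every 70/5.5 ≈ 12.73 years.
A 2.4× gap takes log₂(2.4) ≈ 1.26 halvings to close: 1.26 × 12.73 ≈ 16 years.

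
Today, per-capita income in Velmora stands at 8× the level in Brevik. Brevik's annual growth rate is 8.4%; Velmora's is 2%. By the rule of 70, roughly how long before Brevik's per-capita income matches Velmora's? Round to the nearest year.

Brevik gains on Velmora at 8.4% − 2% = 6.4 points a year.
At that relative rate the gap halves every 70/6.4 ≈ 10.94 years.
An 8× gap closes after 3 halvings: 3 × 10.94 ≈ 33 years.

roughly 33 years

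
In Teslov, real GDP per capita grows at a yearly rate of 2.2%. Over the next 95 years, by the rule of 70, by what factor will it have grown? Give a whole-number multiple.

70/2.2 ≈ 31.82 years per doubling.
95 years fits 3 doublings: 2^3 = 8.

around 8 times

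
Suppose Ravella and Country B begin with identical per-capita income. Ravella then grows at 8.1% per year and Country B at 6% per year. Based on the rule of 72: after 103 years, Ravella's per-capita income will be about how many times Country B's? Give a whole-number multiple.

approximately 8 times

Only the 2.1-point difference matters.
72/2.1 ≈ 34.29 years per doubling of the ratio; 103 years gives 3.00 doublings, so ≈ 8×.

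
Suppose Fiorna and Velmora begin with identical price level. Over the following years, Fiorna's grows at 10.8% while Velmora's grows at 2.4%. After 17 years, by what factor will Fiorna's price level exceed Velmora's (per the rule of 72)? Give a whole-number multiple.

around 4 times

Fiorna pulls ahead at 8.4 pp per year, so the ratio doubles every 72/8.4 ≈ 8.57 years.
In 17 years that's 1.98 doublings: 2^1.98 ≈ 4.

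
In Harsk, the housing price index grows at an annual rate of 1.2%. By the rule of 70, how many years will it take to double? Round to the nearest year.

roughly 58 years

Doubling time ≈ 70 / 1.2 = 58.33 years.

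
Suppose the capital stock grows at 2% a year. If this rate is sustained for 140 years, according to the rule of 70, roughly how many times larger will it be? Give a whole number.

At 2% one doubling takes ≈ 35.00 years; 140 years is 4 of them, so ×16.

≈ 16 times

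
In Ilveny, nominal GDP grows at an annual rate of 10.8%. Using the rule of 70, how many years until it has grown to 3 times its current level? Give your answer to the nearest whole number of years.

approximately 10 years

At 10.8% it doubles every 70/10.8 ≈ 6.48 years.
Reaching 3× takes log₂(3) ≈ 1.58 doublings.
1.58 × 6.48 ≈ 10 years.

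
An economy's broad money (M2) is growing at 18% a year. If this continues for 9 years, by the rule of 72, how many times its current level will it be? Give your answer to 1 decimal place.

around 4.8 times

Doubling time ≈ 72/18 = 4.00 years.
9 years / 4.00 ≈ 2.25 doublings → factor 2^2.25 ≈ 4.8.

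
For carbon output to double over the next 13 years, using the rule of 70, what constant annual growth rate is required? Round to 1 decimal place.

70 / 13 ≈ 5.38, so about 5.4% a year.

about 5.4% a year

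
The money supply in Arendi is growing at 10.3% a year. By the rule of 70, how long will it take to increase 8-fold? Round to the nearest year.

≈ 20 years

One doubling takes 70/10.3 = 6.80 years.
8 = 2^3, so 3 doublings → 20 years.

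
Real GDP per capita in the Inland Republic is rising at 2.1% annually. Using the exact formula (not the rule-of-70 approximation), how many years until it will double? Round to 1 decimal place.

33.4 years

t = ln(2) / ln(1 + 0.021) = 0.6931 / 0.020783 ≈ 33.35.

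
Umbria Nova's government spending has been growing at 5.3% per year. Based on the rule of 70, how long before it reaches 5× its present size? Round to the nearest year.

about 31 years

At 5.3% it doubles every 70/5.3 ≈ 13.21 years.
Reaching 5× takes log₂(5) ≈ 2.32 doublings.
2.32 × 13.21 ≈ 31 years.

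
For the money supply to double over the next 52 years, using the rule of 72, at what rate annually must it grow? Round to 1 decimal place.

72 / 52 ≈ 1.38, so about 1.4% annually.

approximately 1.4%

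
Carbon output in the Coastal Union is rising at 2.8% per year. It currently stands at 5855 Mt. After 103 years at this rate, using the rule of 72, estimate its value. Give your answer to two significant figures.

Doubling time ≈ 72/2.8 = 25.71 years.
103 years is 103/25.71 ≈ 4.01 doublings, a factor of 2^4.01 ≈ 16.11.
5855 × 16.11 ≈ 94000 Mt.

94000 Mt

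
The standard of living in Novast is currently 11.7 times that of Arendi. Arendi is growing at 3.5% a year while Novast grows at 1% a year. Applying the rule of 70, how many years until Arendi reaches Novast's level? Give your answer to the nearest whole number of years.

approximately 99 years

The growth-rate gap is 3.5% − 1% = 2.5 percentage points.
So the ratio between them halves every 70/2.5 ≈ 28.00 years.
An 11.7 times gap takes log₂(11.7) ≈ 3.55 halvings to close: 3.55 × 28.00 ≈ 99 years.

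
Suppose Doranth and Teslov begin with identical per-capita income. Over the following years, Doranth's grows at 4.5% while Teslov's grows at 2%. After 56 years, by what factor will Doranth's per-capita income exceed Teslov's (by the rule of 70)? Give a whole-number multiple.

Doranth pulls ahead at 2.5 pp per year, so the ratio doubles every 70/2.5 ≈ 28.00 years.
In 56 years that's 2.00 doublings: 2^2.00 ≈ 4.

≈ 4 times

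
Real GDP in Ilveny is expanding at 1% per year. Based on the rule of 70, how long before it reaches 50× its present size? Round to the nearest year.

At 1% it doubles every 70/1 ≈ 70.00 years.
Reaching 50× takes log₂(50) ≈ 5.64 doublings.
5.64 × 70.00 ≈ 395 years.

about 395 years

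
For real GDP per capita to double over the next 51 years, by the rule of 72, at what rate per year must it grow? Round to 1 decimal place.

72 / 51 ≈ 1.41, so about 1.4% per year.

about 1.4%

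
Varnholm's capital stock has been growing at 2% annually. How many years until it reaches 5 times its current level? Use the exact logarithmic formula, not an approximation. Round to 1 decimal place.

81.3 years

t = ln(5) / ln(1 + 0.02) = 1.6094 / 0.019803 ≈ 81.27.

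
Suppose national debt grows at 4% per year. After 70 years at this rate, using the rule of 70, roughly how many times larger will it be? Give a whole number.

approximately 16 times

70/4 ≈ 17.50 years per doubling.
70 years fits 4 doublings: 2^4 = 16.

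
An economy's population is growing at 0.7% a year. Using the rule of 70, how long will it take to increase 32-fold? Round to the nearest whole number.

Doubling time ≈ 70/0.7 = 100.00 years.
Getting to 32× needs 5 doublings: 5 × 100.00 ≈ 500 years.

about 500 years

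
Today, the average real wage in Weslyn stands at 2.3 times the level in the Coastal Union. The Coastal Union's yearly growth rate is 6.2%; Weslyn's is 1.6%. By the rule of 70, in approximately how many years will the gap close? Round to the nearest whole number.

The growth-rate gap is 6.2% − 1.6% = 4.6 percentage points.
So the ratio between them halves every 70/4.6 ≈ 15.22 years.
A 2.3 times gap takes log₂(2.3) ≈ 1.20 halvings to close: 1.20 × 15.22 ≈ 18 years.

approximately 18 years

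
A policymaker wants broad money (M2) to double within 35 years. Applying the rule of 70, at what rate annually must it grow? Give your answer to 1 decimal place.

70 / 35 ≈ 2.00, so about 2.0% annually.

about 2.0% annually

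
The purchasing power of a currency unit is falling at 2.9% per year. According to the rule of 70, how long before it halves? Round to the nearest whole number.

The rule works in reverse for decay: 70/2.9 ≈ 24.14 years to halve.

≈ 24 years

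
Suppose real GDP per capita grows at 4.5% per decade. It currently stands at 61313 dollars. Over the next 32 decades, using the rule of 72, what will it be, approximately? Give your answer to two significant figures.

about 250000 dollars

It doubles every 72/4.5 ≈ 16.00 decades, so 32 decades is 2.00 doublings.
2^2.00 ≈ 4.00; 61313 × 4.00 ≈ 250000 dollars.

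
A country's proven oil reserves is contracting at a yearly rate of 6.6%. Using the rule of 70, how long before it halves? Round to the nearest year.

11 years

The rule works in reverse for decay: 70/6.6 ≈ 10.61 years to halve.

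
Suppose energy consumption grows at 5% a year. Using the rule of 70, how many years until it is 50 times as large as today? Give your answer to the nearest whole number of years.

Doubling time ≈ 70/5 = 14.00 years.
Reaching 50× takes log₂(50) ≈ 5.64 doublings.
5.64 × 14.00 ≈ 79 years.

approximately 79 years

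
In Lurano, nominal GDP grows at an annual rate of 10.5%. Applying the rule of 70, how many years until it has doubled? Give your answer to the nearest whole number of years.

about 7 years

At 10.5%, doubling takes about 70/10.5 = 6.67 years.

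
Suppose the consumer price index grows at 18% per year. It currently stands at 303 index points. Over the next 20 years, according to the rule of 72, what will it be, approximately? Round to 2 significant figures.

around 9700 index points

Doubling time ≈ 72/18 = 4.00 years.
20 years is 20/4.00 ≈ 5.00 doublings, a factor of 2^5.00 ≈ 32.00.
303 × 32.00 ≈ 9700 index points.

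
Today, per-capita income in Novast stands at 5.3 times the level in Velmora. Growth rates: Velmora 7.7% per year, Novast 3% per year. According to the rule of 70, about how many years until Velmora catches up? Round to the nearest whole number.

approximately 36 years

The growth-rate gap is 7.7% − 3% = 4.7 percentage points.
So the ratio between them halves every 70/4.7 ≈ 14.89 years.
A 5.3 times gap takes log₂(5.3) ≈ 2.41 halvings to close: 2.41 × 14.89 ≈ 36 years.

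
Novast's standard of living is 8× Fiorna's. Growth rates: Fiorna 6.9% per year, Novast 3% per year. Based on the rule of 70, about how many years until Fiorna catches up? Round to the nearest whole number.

The growth-rate gap is 6.9% − 3% = 3.9 percentage points.
So the ratio between them halves every 70/3.9 ≈ 17.95 years.
An 8× gap closes after 3 halvings: 3 × 17.95 ≈ 54 years.

54 years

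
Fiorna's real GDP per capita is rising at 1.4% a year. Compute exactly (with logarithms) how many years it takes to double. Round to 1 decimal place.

49.9 years

t = ln(2) / ln(1 + 0.014) = 0.6931 / 0.013903 ≈ 49.85.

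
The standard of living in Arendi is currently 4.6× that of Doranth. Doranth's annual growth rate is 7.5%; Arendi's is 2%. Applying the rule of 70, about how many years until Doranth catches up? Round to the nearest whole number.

≈ 28 years

What matters is the difference: 5.5 pp.
Rule of 70 on the gap: the ratio halves every 70/5.5 ≈ 12.73 years.
A 4.6× gap takes log₂(4.6) ≈ 2.20 halvings to close: 2.20 × 12.73 ≈ 28 years.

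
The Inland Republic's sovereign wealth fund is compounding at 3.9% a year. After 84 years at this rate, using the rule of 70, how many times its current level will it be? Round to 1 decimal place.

around 25.6 times

Doubles every ≈ 17.95 years (70/3.9).
84 years is 4.68 doublings; 2^4.68 ≈ 25.6×.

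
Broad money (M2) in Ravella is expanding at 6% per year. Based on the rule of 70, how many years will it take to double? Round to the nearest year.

≈ 12 years

Doubling time ≈ 70 / 6 = 11.67 years.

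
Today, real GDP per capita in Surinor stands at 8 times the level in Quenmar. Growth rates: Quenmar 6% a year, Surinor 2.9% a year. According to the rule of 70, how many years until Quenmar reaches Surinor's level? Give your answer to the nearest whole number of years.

The growth-rate gap is 6% − 2.9% = 3.1 percentage points.
So the ratio between them halves every 70/3.1 ≈ 22.58 years.
An 8 times gap closes after 3 halvings: 3 × 22.58 ≈ 68 years.

68 years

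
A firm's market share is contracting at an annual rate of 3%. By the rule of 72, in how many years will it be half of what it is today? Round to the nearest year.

roughly 24 years

Halving time ≈ 72 / 3 = 24.00 → 24 years.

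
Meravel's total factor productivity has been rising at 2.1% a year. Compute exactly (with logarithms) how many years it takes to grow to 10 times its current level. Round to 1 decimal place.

t = ln(10) / ln(1 + 0.021) = 2.3026 / 0.020783 ≈ 110.79.

110.8 years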